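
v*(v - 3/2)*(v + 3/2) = v^3 - 9*v/4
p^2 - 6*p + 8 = (p - 4)*(p - 2)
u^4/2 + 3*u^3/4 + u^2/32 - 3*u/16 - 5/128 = (u/2 + 1/4)*(u - 1/2)*(u + 1/4)*(u + 5/4)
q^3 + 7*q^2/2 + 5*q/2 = q*(q + 1)*(q + 5/2)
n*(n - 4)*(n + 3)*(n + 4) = n^4 + 3*n^3 - 16*n^2 - 48*n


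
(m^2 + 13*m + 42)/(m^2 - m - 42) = (m + 7)/(m - 7)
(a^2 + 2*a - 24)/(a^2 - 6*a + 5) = (a^2 + 2*a - 24)/(a^2 - 6*a + 5)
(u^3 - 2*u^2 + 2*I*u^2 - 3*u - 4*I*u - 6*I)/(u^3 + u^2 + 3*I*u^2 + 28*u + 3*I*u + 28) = (u^2 + u*(-3 + 2*I) - 6*I)/(u^2 + 3*I*u + 28)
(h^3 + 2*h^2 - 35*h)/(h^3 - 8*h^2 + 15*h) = (h + 7)/(h - 3)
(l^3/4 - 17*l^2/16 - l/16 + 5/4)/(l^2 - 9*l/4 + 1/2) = (4*l^3 - 17*l^2 - l + 20)/(4*(4*l^2 - 9*l + 2))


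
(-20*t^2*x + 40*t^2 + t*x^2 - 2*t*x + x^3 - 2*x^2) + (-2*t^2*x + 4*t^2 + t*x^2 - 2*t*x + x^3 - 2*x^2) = -22*t^2*x + 44*t^2 + 2*t*x^2 - 4*t*x + 2*x^3 - 4*x^2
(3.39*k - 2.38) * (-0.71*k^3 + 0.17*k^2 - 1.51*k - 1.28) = -2.4069*k^4 + 2.2661*k^3 - 5.5235*k^2 - 0.7454*k + 3.0464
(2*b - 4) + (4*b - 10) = 6*b - 14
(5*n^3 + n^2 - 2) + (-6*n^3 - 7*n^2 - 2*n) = -n^3 - 6*n^2 - 2*n - 2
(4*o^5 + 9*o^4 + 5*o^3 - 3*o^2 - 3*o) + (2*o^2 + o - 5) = 4*o^5 + 9*o^4 + 5*o^3 - o^2 - 2*o - 5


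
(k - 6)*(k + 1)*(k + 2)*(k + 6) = k^4 + 3*k^3 - 34*k^2 - 108*k - 72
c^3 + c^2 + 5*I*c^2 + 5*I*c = c*(c + 1)*(c + 5*I)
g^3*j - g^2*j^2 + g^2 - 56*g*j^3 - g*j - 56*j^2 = (g - 8*j)*(g + 7*j)*(g*j + 1)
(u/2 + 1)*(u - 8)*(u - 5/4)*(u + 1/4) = u^4/2 - 7*u^3/2 - 165*u^2/32 + 143*u/16 + 5/2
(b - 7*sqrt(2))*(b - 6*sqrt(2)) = b^2 - 13*sqrt(2)*b + 84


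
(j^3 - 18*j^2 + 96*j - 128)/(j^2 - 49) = (j^3 - 18*j^2 + 96*j - 128)/(j^2 - 49)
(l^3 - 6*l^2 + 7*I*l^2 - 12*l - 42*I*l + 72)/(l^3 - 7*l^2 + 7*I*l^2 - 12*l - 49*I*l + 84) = (l - 6)/(l - 7)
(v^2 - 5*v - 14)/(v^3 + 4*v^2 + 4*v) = (v - 7)/(v*(v + 2))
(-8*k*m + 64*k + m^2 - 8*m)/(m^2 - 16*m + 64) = (-8*k + m)/(m - 8)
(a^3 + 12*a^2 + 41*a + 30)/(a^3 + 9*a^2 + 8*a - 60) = (a + 1)/(a - 2)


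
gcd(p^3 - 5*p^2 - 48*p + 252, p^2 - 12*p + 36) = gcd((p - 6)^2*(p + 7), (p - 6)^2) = p^2 - 12*p + 36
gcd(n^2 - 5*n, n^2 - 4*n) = n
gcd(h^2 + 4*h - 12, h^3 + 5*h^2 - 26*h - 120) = h + 6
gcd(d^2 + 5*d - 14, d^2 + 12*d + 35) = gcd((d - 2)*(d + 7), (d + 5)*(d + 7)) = d + 7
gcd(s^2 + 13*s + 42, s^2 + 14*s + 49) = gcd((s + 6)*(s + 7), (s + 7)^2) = s + 7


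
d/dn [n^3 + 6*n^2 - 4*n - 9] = 3*n^2 + 12*n - 4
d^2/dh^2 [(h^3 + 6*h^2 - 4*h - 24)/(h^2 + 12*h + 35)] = 6*(11*h^3 + 186*h^2 + 1077*h + 2138)/(h^6 + 36*h^5 + 537*h^4 + 4248*h^3 + 18795*h^2 + 44100*h + 42875)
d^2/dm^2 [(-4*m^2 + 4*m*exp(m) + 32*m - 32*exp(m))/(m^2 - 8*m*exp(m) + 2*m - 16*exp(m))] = 4*(2*(-(4*m*exp(m) + 16*exp(m) - 1)*(m^2 - m*exp(m) - 8*m + 8*exp(m)) + 2*(m*exp(m) - 2*m - 7*exp(m) + 8)*(4*m*exp(m) - m + 12*exp(m) - 1))*(m^2 - 8*m*exp(m) + 2*m - 16*exp(m)) + (m*exp(m) - 6*exp(m) - 2)*(m^2 - 8*m*exp(m) + 2*m - 16*exp(m))^2 - 8*(m^2 - m*exp(m) - 8*m + 8*exp(m))*(4*m*exp(m) - m + 12*exp(m) - 1)^2)/(m^2 - 8*m*exp(m) + 2*m - 16*exp(m))^3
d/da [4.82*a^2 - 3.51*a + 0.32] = 9.64*a - 3.51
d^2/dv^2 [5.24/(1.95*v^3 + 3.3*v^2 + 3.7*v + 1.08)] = (-(61.308*v + 34.584)*(1.95*v^3 + 3.3*v^2 + 3.7*v + 1.08) + 5.24*(5.85*v^2 + 6.6*v + 3.7)*(11.7*v^2 + 13.2*v + 7.4))/(1.95*v^3 + 3.3*v^2 + 3.7*v + 1.08)^3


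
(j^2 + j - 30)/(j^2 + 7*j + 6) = (j - 5)/(j + 1)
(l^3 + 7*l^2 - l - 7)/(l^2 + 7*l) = l - 1/l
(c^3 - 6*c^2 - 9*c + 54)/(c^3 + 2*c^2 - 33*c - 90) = (c - 3)/(c + 5)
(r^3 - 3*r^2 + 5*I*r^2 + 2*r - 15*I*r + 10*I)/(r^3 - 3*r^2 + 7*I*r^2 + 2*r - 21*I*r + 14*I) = (r + 5*I)/(r + 7*I)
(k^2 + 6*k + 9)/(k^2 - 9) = (k + 3)/(k - 3)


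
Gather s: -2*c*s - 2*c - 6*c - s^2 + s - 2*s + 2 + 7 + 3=-8*c - s^2 + s*(-2*c - 1) + 12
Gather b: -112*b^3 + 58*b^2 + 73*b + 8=-112*b^3 + 58*b^2 + 73*b + 8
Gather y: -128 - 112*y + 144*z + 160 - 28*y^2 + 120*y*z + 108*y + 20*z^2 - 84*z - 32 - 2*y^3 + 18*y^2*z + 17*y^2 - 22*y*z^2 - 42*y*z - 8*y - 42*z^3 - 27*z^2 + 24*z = -2*y^3 + y^2*(18*z - 11) + y*(-22*z^2 + 78*z - 12) - 42*z^3 - 7*z^2 + 84*z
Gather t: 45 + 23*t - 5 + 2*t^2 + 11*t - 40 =2*t^2 + 34*t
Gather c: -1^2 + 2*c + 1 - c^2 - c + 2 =-c^2 + c + 2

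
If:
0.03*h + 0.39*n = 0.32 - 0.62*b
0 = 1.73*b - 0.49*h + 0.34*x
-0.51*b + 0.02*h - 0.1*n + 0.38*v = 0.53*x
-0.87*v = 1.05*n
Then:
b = 0.809984500932739*x + 0.763430496285724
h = 3.5536187481911*x + 2.6953770583149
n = -1.56102295647187*x - 0.60048261396563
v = 1.88399322332812*x + 0.724720396165416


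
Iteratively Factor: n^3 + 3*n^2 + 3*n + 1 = (n + 1)*(n^2 + 2*n + 1) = (n + 1)^2*(n + 1)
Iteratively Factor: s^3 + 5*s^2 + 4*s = (s)*(s^2 + 5*s + 4) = s*(s + 4)*(s + 1)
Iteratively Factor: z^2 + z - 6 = (z - 2)*(z + 3)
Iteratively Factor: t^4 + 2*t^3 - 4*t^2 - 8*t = (t + 2)*(t^3 - 4*t) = (t + 2)^2*(t^2 - 2*t) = t*(t + 2)^2*(t - 2)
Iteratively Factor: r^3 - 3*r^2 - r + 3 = (r + 1)*(r^2 - 4*r + 3) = (r - 3)*(r + 1)*(r - 1)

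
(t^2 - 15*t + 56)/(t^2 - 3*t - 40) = (t - 7)/(t + 5)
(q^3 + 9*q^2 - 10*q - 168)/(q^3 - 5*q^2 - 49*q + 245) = (q^2 + 2*q - 24)/(q^2 - 12*q + 35)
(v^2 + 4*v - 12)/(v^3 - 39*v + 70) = (v + 6)/(v^2 + 2*v - 35)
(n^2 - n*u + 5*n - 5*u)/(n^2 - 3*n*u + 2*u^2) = (-n - 5)/(-n + 2*u)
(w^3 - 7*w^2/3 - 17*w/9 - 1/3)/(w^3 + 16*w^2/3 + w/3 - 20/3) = (9*w^3 - 21*w^2 - 17*w - 3)/(3*(3*w^3 + 16*w^2 + w - 20))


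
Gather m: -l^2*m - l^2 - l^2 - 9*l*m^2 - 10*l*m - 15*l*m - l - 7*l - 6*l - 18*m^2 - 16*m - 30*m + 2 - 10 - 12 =-2*l^2 - 14*l + m^2*(-9*l - 18) + m*(-l^2 - 25*l - 46) - 20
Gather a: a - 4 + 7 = a + 3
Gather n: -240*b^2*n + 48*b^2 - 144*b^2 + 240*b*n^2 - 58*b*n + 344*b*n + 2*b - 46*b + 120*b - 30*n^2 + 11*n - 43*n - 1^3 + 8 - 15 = -96*b^2 + 76*b + n^2*(240*b - 30) + n*(-240*b^2 + 286*b - 32) - 8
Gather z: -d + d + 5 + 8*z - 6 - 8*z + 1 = 0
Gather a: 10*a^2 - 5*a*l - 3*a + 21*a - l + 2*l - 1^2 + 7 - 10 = 10*a^2 + a*(18 - 5*l) + l - 4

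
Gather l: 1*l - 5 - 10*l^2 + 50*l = -10*l^2 + 51*l - 5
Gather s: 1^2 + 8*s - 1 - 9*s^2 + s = -9*s^2 + 9*s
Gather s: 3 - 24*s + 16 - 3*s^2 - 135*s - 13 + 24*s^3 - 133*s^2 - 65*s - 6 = 24*s^3 - 136*s^2 - 224*s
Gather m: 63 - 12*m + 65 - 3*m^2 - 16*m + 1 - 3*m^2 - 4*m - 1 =-6*m^2 - 32*m + 128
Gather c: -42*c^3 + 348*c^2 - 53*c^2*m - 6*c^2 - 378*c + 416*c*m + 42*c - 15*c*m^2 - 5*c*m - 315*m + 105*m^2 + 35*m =-42*c^3 + c^2*(342 - 53*m) + c*(-15*m^2 + 411*m - 336) + 105*m^2 - 280*m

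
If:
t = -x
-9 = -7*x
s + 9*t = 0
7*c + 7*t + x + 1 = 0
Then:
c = 47/49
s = 81/7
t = -9/7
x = 9/7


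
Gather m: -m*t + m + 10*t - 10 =m*(1 - t) + 10*t - 10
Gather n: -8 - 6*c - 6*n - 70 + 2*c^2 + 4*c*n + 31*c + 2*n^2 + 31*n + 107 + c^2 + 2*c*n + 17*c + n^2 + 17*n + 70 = 3*c^2 + 42*c + 3*n^2 + n*(6*c + 42) + 99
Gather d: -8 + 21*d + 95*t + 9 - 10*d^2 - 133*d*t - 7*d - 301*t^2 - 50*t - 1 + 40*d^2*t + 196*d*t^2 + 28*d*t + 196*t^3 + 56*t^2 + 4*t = d^2*(40*t - 10) + d*(196*t^2 - 105*t + 14) + 196*t^3 - 245*t^2 + 49*t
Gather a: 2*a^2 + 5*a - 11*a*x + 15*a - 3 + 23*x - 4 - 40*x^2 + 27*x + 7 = 2*a^2 + a*(20 - 11*x) - 40*x^2 + 50*x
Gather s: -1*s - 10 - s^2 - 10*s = -s^2 - 11*s - 10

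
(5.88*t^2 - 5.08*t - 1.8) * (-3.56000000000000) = -20.9328*t^2 + 18.0848*t + 6.408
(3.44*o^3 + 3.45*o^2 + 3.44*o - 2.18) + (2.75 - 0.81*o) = 3.44*o^3 + 3.45*o^2 + 2.63*o + 0.57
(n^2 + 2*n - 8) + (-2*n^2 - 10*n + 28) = -n^2 - 8*n + 20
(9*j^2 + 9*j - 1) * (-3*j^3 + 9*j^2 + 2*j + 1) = -27*j^5 + 54*j^4 + 102*j^3 + 18*j^2 + 7*j - 1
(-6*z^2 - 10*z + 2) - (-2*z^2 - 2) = -4*z^2 - 10*z + 4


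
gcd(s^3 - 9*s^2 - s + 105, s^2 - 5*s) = s - 5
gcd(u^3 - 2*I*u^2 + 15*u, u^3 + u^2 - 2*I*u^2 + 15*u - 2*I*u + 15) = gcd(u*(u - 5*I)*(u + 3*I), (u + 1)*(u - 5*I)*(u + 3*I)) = u^2 - 2*I*u + 15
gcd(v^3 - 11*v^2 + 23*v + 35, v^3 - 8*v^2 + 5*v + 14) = v^2 - 6*v - 7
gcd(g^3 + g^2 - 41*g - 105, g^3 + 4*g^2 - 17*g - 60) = g^2 + 8*g + 15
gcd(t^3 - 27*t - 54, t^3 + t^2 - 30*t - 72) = t^2 - 3*t - 18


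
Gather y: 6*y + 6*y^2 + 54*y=6*y^2 + 60*y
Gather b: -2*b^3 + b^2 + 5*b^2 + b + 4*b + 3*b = -2*b^3 + 6*b^2 + 8*b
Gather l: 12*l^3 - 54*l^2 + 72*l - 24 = 12*l^3 - 54*l^2 + 72*l - 24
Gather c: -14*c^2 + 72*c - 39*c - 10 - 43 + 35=-14*c^2 + 33*c - 18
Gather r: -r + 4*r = 3*r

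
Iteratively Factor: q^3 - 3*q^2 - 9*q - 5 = (q - 5)*(q^2 + 2*q + 1) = (q - 5)*(q + 1)*(q + 1)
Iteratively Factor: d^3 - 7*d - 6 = (d + 1)*(d^2 - d - 6) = (d - 3)*(d + 1)*(d + 2)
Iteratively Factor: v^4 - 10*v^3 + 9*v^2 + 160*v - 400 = (v - 5)*(v^3 - 5*v^2 - 16*v + 80) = (v - 5)^2*(v^2 - 16) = (v - 5)^2*(v + 4)*(v - 4)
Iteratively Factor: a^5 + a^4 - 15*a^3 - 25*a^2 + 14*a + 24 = (a + 1)*(a^4 - 15*a^2 - 10*a + 24) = (a - 4)*(a + 1)*(a^3 + 4*a^2 + a - 6) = (a - 4)*(a + 1)*(a + 2)*(a^2 + 2*a - 3) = (a - 4)*(a - 1)*(a + 1)*(a + 2)*(a + 3)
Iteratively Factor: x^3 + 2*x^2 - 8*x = (x - 2)*(x^2 + 4*x) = x*(x - 2)*(x + 4)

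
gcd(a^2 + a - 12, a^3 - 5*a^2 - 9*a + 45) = a - 3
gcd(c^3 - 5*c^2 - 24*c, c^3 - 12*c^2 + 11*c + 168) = c^2 - 5*c - 24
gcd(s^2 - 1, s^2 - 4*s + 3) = s - 1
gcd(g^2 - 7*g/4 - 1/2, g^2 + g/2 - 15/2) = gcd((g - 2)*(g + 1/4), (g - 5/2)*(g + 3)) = 1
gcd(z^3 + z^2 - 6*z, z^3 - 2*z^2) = z^2 - 2*z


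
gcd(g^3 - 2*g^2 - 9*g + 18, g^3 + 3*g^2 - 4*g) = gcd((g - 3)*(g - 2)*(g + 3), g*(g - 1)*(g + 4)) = 1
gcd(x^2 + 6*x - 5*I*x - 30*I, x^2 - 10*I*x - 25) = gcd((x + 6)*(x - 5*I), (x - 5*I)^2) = x - 5*I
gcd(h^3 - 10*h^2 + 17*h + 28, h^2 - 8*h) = 1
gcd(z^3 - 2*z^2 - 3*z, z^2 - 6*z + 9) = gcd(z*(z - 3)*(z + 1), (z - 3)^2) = z - 3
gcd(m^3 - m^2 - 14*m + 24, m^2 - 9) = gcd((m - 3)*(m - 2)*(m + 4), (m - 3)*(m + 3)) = m - 3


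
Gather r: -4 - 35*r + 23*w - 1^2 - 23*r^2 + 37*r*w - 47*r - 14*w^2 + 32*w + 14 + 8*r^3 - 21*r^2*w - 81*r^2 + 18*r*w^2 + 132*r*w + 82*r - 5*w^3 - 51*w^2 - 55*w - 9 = 8*r^3 + r^2*(-21*w - 104) + r*(18*w^2 + 169*w) - 5*w^3 - 65*w^2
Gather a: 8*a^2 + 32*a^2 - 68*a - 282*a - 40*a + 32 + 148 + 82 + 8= 40*a^2 - 390*a + 270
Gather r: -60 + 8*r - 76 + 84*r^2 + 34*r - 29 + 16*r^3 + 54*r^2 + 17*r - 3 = 16*r^3 + 138*r^2 + 59*r - 168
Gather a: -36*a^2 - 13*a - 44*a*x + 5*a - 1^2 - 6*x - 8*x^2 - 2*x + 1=-36*a^2 + a*(-44*x - 8) - 8*x^2 - 8*x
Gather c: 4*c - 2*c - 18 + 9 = 2*c - 9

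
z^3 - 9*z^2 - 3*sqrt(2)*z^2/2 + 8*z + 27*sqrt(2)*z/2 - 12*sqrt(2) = (z - 8)*(z - 1)*(z - 3*sqrt(2)/2)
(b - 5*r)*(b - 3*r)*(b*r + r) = b^3*r - 8*b^2*r^2 + b^2*r + 15*b*r^3 - 8*b*r^2 + 15*r^3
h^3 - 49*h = h*(h - 7)*(h + 7)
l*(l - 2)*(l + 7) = l^3 + 5*l^2 - 14*l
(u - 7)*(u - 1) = u^2 - 8*u + 7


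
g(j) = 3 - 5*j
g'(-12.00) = -5.00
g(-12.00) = 63.00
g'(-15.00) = -5.00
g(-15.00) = 78.00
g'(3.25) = -5.00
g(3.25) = -13.25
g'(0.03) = -5.00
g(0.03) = 2.85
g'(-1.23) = -5.00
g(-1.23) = 9.15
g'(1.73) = -5.00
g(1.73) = -5.65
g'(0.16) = -5.00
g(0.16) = 2.20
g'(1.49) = -5.00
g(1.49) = -4.45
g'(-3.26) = -5.00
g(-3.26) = 19.30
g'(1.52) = -5.00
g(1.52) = -4.60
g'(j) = -5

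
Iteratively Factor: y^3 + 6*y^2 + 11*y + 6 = (y + 1)*(y^2 + 5*y + 6) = (y + 1)*(y + 2)*(y + 3)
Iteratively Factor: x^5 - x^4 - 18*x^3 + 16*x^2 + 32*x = (x - 2)*(x^4 + x^3 - 16*x^2 - 16*x) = (x - 2)*(x + 1)*(x^3 - 16*x) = (x - 2)*(x + 1)*(x + 4)*(x^2 - 4*x) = x*(x - 2)*(x + 1)*(x + 4)*(x - 4)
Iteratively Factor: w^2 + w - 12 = (w - 3)*(w + 4)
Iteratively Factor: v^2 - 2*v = (v - 2)*(v)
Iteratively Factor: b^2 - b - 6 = (b + 2)*(b - 3)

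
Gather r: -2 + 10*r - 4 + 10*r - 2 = 20*r - 8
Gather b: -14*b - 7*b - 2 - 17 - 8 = -21*b - 27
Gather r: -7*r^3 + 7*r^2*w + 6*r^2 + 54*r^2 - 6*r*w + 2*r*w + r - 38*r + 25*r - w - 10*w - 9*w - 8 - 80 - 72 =-7*r^3 + r^2*(7*w + 60) + r*(-4*w - 12) - 20*w - 160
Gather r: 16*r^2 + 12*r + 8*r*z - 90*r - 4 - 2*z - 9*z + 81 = 16*r^2 + r*(8*z - 78) - 11*z + 77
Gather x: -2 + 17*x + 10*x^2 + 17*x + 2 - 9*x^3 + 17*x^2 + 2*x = -9*x^3 + 27*x^2 + 36*x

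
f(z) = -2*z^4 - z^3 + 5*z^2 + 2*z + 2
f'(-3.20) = 201.42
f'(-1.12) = -1.72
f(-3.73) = -271.14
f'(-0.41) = -2.05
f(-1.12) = 4.29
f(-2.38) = -25.13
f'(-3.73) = 338.12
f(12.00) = -42454.00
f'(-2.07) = 39.40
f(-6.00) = -2206.00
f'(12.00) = -14134.00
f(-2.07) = -8.57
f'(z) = -8*z^3 - 3*z^2 + 10*z + 2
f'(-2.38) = 69.06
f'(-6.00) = 1562.00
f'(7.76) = -3839.36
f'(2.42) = -104.75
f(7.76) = -7401.00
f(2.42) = -46.65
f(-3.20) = -130.15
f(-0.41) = 2.03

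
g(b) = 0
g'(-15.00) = 0.00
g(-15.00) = 0.00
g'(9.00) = 0.00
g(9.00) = 0.00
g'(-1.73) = 0.00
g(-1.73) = 0.00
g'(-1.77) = 0.00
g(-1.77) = 0.00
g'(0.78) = 0.00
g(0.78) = 0.00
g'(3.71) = 0.00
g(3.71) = 0.00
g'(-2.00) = 0.00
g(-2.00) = 0.00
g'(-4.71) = 0.00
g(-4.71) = 0.00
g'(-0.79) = 0.00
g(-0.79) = 0.00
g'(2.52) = 0.00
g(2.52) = 0.00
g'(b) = 0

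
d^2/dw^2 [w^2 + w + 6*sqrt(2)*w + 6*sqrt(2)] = 2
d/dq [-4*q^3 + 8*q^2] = 4*q*(4 - 3*q)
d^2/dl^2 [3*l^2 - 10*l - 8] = 6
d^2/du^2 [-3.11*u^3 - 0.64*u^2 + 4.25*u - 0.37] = -18.66*u - 1.28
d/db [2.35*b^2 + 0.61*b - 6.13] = 4.7*b + 0.61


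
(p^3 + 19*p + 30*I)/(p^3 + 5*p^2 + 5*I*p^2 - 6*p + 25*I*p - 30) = (p - 5*I)/(p + 5)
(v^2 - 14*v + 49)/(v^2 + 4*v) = (v^2 - 14*v + 49)/(v*(v + 4))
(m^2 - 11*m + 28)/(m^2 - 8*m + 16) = (m - 7)/(m - 4)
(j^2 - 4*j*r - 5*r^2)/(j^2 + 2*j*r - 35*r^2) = (j + r)/(j + 7*r)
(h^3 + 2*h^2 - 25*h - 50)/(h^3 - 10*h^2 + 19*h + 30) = (h^2 + 7*h + 10)/(h^2 - 5*h - 6)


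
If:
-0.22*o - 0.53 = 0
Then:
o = -2.41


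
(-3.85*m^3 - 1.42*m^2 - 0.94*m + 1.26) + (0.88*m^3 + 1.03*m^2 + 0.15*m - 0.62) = -2.97*m^3 - 0.39*m^2 - 0.79*m + 0.64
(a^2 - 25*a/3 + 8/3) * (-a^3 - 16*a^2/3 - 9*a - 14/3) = -a^5 + 3*a^4 + 295*a^3/9 + 505*a^2/9 + 134*a/9 - 112/9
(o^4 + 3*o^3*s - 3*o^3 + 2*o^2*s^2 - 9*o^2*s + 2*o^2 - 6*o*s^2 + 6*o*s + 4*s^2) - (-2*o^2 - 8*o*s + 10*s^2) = o^4 + 3*o^3*s - 3*o^3 + 2*o^2*s^2 - 9*o^2*s + 4*o^2 - 6*o*s^2 + 14*o*s - 6*s^2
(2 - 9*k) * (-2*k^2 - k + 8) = 18*k^3 + 5*k^2 - 74*k + 16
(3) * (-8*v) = -24*v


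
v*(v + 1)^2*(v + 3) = v^4 + 5*v^3 + 7*v^2 + 3*v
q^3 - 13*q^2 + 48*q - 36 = (q - 6)^2*(q - 1)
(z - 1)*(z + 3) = z^2 + 2*z - 3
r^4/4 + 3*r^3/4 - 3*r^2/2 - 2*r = r*(r/4 + 1)*(r - 2)*(r + 1)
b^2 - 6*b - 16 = (b - 8)*(b + 2)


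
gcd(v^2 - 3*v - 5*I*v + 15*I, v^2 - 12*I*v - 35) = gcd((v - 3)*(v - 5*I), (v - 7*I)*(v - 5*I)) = v - 5*I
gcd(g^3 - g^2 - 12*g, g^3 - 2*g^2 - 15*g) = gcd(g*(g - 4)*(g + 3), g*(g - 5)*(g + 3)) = g^2 + 3*g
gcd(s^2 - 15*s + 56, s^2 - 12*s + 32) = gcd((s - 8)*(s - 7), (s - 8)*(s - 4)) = s - 8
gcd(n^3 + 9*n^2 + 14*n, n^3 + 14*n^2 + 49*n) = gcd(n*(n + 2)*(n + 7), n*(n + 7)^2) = n^2 + 7*n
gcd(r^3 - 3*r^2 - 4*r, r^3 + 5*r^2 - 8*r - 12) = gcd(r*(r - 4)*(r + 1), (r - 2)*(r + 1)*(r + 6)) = r + 1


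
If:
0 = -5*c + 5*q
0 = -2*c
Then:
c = 0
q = 0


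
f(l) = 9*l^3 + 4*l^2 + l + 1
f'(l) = 27*l^2 + 8*l + 1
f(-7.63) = -3771.52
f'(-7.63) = 1511.82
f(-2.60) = -132.74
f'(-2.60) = 162.72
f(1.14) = 20.67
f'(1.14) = 45.21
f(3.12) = 316.40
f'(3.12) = 288.79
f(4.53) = 924.25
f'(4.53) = 591.30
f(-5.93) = -1741.02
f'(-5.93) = 903.01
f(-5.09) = -1087.31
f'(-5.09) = 659.80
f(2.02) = 93.52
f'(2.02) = 127.33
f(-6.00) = -1805.00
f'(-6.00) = 925.00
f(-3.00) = -209.00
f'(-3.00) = 220.00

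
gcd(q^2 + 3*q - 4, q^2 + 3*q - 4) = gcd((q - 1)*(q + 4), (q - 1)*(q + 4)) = q^2 + 3*q - 4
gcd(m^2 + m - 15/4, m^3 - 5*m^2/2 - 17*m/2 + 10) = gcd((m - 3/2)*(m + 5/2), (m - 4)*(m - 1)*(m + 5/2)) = m + 5/2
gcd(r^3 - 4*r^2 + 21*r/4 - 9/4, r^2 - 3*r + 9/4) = r^2 - 3*r + 9/4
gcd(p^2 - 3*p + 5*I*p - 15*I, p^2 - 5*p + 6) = p - 3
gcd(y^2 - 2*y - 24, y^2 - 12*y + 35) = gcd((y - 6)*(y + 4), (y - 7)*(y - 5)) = 1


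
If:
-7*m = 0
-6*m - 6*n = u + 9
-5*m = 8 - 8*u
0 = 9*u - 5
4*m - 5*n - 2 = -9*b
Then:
No Solution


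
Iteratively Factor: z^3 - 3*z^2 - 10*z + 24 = (z - 2)*(z^2 - z - 12) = (z - 2)*(z + 3)*(z - 4)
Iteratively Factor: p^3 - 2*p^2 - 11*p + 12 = (p + 3)*(p^2 - 5*p + 4) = (p - 1)*(p + 3)*(p - 4)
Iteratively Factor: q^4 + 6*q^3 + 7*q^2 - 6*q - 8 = (q + 2)*(q^3 + 4*q^2 - q - 4) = (q + 1)*(q + 2)*(q^2 + 3*q - 4) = (q - 1)*(q + 1)*(q + 2)*(q + 4)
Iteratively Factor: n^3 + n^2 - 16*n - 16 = (n + 1)*(n^2 - 16) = (n + 1)*(n + 4)*(n - 4)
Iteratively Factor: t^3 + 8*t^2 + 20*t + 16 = (t + 2)*(t^2 + 6*t + 8) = (t + 2)*(t + 4)*(t + 2)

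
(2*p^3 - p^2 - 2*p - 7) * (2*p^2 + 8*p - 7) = 4*p^5 + 14*p^4 - 26*p^3 - 23*p^2 - 42*p + 49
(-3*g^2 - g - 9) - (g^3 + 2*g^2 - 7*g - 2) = -g^3 - 5*g^2 + 6*g - 7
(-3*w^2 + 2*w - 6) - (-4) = -3*w^2 + 2*w - 2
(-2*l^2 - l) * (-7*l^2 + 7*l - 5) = 14*l^4 - 7*l^3 + 3*l^2 + 5*l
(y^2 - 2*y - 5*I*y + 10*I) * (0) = 0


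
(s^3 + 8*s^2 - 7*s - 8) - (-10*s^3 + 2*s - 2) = 11*s^3 + 8*s^2 - 9*s - 6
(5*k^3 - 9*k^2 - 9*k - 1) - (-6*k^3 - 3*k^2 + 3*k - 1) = 11*k^3 - 6*k^2 - 12*k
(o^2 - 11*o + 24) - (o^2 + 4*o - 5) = 29 - 15*o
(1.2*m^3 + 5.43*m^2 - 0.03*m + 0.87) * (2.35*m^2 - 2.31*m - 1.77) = 2.82*m^5 + 9.9885*m^4 - 14.7378*m^3 - 7.4973*m^2 - 1.9566*m - 1.5399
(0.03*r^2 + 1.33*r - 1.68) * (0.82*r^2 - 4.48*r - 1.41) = 0.0246*r^4 + 0.9562*r^3 - 7.3783*r^2 + 5.6511*r + 2.3688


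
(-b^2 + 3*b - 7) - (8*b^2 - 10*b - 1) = -9*b^2 + 13*b - 6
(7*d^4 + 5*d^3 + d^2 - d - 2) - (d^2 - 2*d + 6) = 7*d^4 + 5*d^3 + d - 8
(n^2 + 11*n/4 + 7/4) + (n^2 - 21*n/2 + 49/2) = 2*n^2 - 31*n/4 + 105/4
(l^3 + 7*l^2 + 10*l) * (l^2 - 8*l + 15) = l^5 - l^4 - 31*l^3 + 25*l^2 + 150*l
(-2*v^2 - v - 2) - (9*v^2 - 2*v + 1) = -11*v^2 + v - 3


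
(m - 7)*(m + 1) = m^2 - 6*m - 7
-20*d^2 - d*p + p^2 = (-5*d + p)*(4*d + p)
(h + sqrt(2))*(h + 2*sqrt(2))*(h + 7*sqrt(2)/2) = h^3 + 13*sqrt(2)*h^2/2 + 25*h + 14*sqrt(2)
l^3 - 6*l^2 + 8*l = l*(l - 4)*(l - 2)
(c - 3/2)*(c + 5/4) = c^2 - c/4 - 15/8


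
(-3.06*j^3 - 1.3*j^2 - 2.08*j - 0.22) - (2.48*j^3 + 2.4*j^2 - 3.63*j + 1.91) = -5.54*j^3 - 3.7*j^2 + 1.55*j - 2.13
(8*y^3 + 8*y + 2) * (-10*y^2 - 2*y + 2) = -80*y^5 - 16*y^4 - 64*y^3 - 36*y^2 + 12*y + 4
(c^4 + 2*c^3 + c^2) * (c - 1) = c^5 + c^4 - c^3 - c^2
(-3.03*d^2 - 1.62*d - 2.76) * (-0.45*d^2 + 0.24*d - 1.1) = 1.3635*d^4 + 0.00180000000000013*d^3 + 4.1862*d^2 + 1.1196*d + 3.036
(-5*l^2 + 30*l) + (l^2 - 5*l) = -4*l^2 + 25*l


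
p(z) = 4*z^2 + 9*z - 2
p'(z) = 8*z + 9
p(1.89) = 29.30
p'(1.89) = 24.12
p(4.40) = 115.04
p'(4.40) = 44.20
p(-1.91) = -4.60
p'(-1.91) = -6.28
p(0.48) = 3.24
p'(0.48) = 12.84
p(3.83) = 91.15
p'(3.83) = 39.64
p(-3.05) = 7.76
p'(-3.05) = -15.40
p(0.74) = 6.85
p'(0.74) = 14.92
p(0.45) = 2.86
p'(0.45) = 12.60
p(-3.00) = 7.00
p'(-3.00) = -15.00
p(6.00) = 196.00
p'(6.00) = 57.00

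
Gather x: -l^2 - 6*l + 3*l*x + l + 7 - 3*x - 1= -l^2 - 5*l + x*(3*l - 3) + 6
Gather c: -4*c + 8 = 8 - 4*c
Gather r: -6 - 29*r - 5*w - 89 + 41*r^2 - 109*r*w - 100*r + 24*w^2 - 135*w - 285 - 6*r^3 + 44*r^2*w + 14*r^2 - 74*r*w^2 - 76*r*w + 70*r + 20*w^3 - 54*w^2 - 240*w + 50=-6*r^3 + r^2*(44*w + 55) + r*(-74*w^2 - 185*w - 59) + 20*w^3 - 30*w^2 - 380*w - 330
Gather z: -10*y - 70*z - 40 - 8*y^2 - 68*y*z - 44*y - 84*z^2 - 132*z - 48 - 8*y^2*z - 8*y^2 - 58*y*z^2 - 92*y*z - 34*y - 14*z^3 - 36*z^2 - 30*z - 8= -16*y^2 - 88*y - 14*z^3 + z^2*(-58*y - 120) + z*(-8*y^2 - 160*y - 232) - 96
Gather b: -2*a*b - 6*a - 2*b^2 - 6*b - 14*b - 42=-6*a - 2*b^2 + b*(-2*a - 20) - 42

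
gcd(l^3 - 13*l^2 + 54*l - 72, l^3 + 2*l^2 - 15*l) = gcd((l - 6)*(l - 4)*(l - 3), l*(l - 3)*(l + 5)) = l - 3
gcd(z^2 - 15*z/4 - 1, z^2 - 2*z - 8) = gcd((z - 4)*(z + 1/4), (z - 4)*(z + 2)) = z - 4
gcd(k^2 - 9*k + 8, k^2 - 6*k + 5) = k - 1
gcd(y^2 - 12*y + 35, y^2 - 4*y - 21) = y - 7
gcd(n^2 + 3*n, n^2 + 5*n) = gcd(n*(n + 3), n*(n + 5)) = n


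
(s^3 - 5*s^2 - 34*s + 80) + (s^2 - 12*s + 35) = s^3 - 4*s^2 - 46*s + 115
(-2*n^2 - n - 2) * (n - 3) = -2*n^3 + 5*n^2 + n + 6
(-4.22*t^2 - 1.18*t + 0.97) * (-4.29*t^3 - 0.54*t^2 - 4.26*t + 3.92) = 18.1038*t^5 + 7.341*t^4 + 14.4531*t^3 - 12.0394*t^2 - 8.7578*t + 3.8024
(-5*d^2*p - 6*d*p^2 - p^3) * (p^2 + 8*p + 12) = -5*d^2*p^3 - 40*d^2*p^2 - 60*d^2*p - 6*d*p^4 - 48*d*p^3 - 72*d*p^2 - p^5 - 8*p^4 - 12*p^3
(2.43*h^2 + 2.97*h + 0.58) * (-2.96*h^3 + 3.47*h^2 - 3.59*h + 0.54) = -7.1928*h^5 - 0.3591*h^4 - 0.134599999999999*h^3 - 7.3375*h^2 - 0.4784*h + 0.3132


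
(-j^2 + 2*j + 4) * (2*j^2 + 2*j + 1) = -2*j^4 + 2*j^3 + 11*j^2 + 10*j + 4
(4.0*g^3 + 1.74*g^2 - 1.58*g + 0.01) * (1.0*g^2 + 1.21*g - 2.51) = 4.0*g^5 + 6.58*g^4 - 9.5146*g^3 - 6.2692*g^2 + 3.9779*g - 0.0251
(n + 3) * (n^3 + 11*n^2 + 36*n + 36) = n^4 + 14*n^3 + 69*n^2 + 144*n + 108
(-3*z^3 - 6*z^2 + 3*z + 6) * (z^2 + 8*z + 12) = -3*z^5 - 30*z^4 - 81*z^3 - 42*z^2 + 84*z + 72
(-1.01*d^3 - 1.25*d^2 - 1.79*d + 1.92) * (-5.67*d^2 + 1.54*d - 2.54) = 5.7267*d^5 + 5.5321*d^4 + 10.7897*d^3 - 10.468*d^2 + 7.5034*d - 4.8768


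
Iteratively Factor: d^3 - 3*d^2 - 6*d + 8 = (d + 2)*(d^2 - 5*d + 4) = (d - 4)*(d + 2)*(d - 1)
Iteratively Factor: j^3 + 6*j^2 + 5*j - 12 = (j + 4)*(j^2 + 2*j - 3) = (j - 1)*(j + 4)*(j + 3)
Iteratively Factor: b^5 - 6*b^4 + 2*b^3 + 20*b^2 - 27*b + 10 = (b - 1)*(b^4 - 5*b^3 - 3*b^2 + 17*b - 10) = (b - 1)^2*(b^3 - 4*b^2 - 7*b + 10) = (b - 1)^2*(b + 2)*(b^2 - 6*b + 5) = (b - 5)*(b - 1)^2*(b + 2)*(b - 1)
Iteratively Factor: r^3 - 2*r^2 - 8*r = (r)*(r^2 - 2*r - 8) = r*(r + 2)*(r - 4)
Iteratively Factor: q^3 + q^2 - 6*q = (q)*(q^2 + q - 6) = q*(q + 3)*(q - 2)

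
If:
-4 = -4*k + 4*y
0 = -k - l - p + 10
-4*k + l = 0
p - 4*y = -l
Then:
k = 14/5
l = 56/5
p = -4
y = 9/5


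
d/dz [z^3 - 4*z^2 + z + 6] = 3*z^2 - 8*z + 1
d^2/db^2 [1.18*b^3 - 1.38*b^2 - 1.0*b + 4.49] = 7.08*b - 2.76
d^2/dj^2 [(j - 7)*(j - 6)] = 2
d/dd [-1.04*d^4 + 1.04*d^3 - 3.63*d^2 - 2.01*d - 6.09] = -4.16*d^3 + 3.12*d^2 - 7.26*d - 2.01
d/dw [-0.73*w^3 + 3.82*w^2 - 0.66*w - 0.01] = -2.19*w^2 + 7.64*w - 0.66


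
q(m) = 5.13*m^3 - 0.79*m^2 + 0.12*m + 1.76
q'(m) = 15.39*m^2 - 1.58*m + 0.12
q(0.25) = 1.82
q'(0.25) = 0.69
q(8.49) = 3085.19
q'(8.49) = 1096.02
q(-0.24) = 1.61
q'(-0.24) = 1.39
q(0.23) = 1.81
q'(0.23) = 0.57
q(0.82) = 4.16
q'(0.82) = 9.17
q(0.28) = 1.84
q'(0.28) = 0.88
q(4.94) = 601.51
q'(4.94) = 367.89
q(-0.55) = 0.60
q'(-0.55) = 5.64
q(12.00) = 8754.08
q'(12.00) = 2197.32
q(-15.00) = -17491.54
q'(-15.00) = 3486.57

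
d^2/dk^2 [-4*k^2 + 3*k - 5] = -8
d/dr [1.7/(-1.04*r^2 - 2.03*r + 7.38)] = (3.536*r + 3.451)/(1.04*r^2 + 2.03*r - 7.38)^2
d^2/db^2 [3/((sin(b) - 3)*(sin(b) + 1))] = (-18*sin(b) - 12*cos(b)^2 + 54)*cos(b)^2/((sin(b) - 3)^3*(sin(b) + 1)^3)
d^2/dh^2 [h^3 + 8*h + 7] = 6*h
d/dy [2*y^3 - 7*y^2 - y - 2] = 6*y^2 - 14*y - 1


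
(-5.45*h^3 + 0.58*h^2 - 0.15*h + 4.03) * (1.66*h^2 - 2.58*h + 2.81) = -9.047*h^5 + 15.0238*h^4 - 17.0599*h^3 + 8.7066*h^2 - 10.8189*h + 11.3243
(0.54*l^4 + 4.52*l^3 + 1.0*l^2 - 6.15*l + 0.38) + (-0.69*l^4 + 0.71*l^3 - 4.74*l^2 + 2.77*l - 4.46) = -0.15*l^4 + 5.23*l^3 - 3.74*l^2 - 3.38*l - 4.08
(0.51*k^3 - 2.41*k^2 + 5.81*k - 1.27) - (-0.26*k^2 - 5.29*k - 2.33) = 0.51*k^3 - 2.15*k^2 + 11.1*k + 1.06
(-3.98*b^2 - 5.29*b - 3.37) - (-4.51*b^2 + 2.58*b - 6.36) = 0.53*b^2 - 7.87*b + 2.99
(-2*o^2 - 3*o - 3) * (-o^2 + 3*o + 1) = 2*o^4 - 3*o^3 - 8*o^2 - 12*o - 3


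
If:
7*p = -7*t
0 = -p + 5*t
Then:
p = 0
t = 0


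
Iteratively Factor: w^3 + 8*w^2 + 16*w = (w)*(w^2 + 8*w + 16) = w*(w + 4)*(w + 4)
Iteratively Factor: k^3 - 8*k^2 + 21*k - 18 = (k - 3)*(k^2 - 5*k + 6) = (k - 3)^2*(k - 2)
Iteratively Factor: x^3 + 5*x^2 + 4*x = (x + 4)*(x^2 + x) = x*(x + 4)*(x + 1)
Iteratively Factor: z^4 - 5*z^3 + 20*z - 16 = (z + 2)*(z^3 - 7*z^2 + 14*z - 8) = (z - 1)*(z + 2)*(z^2 - 6*z + 8) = (z - 4)*(z - 1)*(z + 2)*(z - 2)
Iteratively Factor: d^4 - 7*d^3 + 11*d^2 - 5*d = (d - 1)*(d^3 - 6*d^2 + 5*d) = d*(d - 1)*(d^2 - 6*d + 5) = d*(d - 5)*(d - 1)*(d - 1)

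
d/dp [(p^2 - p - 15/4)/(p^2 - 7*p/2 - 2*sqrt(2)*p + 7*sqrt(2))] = (4*(2*p - 1)*(2*p^2 - 7*p - 4*sqrt(2)*p + 14*sqrt(2)) - (-4*p + 4*sqrt(2) + 7)*(-4*p^2 + 4*p + 15))/(2*(2*p^2 - 7*p - 4*sqrt(2)*p + 14*sqrt(2))^2)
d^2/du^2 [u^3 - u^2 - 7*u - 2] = 6*u - 2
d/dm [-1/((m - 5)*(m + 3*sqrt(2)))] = (2*m - 5 + 3*sqrt(2))/((m - 5)^2*(m + 3*sqrt(2))^2)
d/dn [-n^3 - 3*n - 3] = -3*n^2 - 3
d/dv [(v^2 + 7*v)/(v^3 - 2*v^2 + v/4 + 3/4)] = 4*(-4*v^4 - 56*v^3 + 57*v^2 + 6*v + 21)/(16*v^6 - 64*v^5 + 72*v^4 + 8*v^3 - 47*v^2 + 6*v + 9)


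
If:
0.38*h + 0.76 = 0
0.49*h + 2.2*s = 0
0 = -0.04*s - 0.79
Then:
No Solution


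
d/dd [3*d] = 3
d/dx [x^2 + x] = 2*x + 1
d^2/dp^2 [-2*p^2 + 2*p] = -4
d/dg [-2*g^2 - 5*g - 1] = -4*g - 5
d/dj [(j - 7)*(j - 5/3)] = 2*j - 26/3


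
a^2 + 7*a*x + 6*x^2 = (a + x)*(a + 6*x)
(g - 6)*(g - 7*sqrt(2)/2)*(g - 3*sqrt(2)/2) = g^3 - 5*sqrt(2)*g^2 - 6*g^2 + 21*g/2 + 30*sqrt(2)*g - 63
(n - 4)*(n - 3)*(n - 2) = n^3 - 9*n^2 + 26*n - 24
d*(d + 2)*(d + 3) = d^3 + 5*d^2 + 6*d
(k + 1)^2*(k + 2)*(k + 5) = k^4 + 9*k^3 + 25*k^2 + 27*k + 10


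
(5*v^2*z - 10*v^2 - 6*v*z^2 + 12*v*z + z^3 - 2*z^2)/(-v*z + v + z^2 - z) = (-5*v*z + 10*v + z^2 - 2*z)/(z - 1)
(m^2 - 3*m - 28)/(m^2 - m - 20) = (m - 7)/(m - 5)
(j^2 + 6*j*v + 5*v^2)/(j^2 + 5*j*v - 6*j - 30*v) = (j + v)/(j - 6)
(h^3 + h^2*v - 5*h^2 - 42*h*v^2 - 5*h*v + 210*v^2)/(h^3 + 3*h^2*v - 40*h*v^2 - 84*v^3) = (h - 5)/(h + 2*v)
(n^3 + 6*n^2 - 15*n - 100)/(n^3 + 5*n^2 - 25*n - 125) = (n - 4)/(n - 5)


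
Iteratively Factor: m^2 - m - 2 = (m - 2)*(m + 1)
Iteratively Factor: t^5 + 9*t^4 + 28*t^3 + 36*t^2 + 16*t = (t + 2)*(t^4 + 7*t^3 + 14*t^2 + 8*t) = (t + 2)^2*(t^3 + 5*t^2 + 4*t) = (t + 1)*(t + 2)^2*(t^2 + 4*t) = t*(t + 1)*(t + 2)^2*(t + 4)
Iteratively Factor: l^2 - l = (l - 1)*(l)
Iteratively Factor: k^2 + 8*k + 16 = (k + 4)*(k + 4)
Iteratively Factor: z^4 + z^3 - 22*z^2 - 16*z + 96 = (z - 2)*(z^3 + 3*z^2 - 16*z - 48) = (z - 2)*(z + 3)*(z^2 - 16) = (z - 2)*(z + 3)*(z + 4)*(z - 4)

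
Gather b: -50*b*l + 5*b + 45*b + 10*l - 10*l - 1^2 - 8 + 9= b*(50 - 50*l)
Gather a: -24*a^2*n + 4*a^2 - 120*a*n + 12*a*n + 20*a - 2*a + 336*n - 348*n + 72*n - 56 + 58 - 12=a^2*(4 - 24*n) + a*(18 - 108*n) + 60*n - 10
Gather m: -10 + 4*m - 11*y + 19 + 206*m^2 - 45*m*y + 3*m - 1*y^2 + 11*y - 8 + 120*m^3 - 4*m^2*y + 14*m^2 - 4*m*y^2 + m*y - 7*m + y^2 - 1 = 120*m^3 + m^2*(220 - 4*y) + m*(-4*y^2 - 44*y)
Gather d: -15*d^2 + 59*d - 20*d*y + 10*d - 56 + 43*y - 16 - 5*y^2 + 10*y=-15*d^2 + d*(69 - 20*y) - 5*y^2 + 53*y - 72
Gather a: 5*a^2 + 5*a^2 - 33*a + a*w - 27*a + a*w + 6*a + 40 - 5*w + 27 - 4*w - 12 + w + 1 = 10*a^2 + a*(2*w - 54) - 8*w + 56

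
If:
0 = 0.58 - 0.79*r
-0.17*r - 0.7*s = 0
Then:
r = 0.73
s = -0.18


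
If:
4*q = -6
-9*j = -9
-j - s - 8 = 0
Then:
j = 1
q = -3/2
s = -9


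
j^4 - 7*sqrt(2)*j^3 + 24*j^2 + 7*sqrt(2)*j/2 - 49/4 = (j - 7*sqrt(2)/2)^2*(j - sqrt(2)/2)*(j + sqrt(2)/2)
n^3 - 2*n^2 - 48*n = n*(n - 8)*(n + 6)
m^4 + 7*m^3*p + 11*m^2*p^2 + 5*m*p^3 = m*(m + p)^2*(m + 5*p)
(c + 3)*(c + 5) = c^2 + 8*c + 15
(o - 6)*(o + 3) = o^2 - 3*o - 18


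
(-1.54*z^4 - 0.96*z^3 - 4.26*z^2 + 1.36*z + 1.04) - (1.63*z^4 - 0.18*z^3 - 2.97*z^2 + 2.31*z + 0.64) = -3.17*z^4 - 0.78*z^3 - 1.29*z^2 - 0.95*z + 0.4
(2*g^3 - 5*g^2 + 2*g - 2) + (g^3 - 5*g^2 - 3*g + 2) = 3*g^3 - 10*g^2 - g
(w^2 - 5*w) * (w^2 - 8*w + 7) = w^4 - 13*w^3 + 47*w^2 - 35*w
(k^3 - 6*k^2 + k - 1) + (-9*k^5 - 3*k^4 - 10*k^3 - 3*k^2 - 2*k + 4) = -9*k^5 - 3*k^4 - 9*k^3 - 9*k^2 - k + 3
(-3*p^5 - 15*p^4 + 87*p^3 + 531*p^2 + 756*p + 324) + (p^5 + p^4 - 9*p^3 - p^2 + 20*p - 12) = -2*p^5 - 14*p^4 + 78*p^3 + 530*p^2 + 776*p + 312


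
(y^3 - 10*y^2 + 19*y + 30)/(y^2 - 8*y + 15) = (y^2 - 5*y - 6)/(y - 3)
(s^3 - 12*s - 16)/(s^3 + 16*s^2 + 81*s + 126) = (s^3 - 12*s - 16)/(s^3 + 16*s^2 + 81*s + 126)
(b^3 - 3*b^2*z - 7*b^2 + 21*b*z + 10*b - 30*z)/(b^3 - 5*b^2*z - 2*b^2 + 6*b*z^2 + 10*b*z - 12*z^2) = (5 - b)/(-b + 2*z)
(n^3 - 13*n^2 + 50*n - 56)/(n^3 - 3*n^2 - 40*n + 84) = (n - 4)/(n + 6)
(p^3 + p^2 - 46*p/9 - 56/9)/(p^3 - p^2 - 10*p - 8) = (p^2 - p - 28/9)/(p^2 - 3*p - 4)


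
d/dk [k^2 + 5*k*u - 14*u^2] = 2*k + 5*u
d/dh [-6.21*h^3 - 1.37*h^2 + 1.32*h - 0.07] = -18.63*h^2 - 2.74*h + 1.32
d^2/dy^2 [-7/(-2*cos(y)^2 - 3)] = 28*(-4*sin(y)^4 - 4*sin(y)^2 + 5)/(cos(2*y) + 4)^3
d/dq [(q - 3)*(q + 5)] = 2*q + 2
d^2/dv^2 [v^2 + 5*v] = 2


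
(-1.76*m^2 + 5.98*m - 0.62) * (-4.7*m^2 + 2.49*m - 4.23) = 8.272*m^4 - 32.4884*m^3 + 25.249*m^2 - 26.8392*m + 2.6226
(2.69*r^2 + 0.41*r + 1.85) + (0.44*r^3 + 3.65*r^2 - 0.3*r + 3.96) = 0.44*r^3 + 6.34*r^2 + 0.11*r + 5.81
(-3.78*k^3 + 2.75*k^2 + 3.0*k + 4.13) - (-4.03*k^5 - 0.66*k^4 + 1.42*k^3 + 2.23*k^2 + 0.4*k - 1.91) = 4.03*k^5 + 0.66*k^4 - 5.2*k^3 + 0.52*k^2 + 2.6*k + 6.04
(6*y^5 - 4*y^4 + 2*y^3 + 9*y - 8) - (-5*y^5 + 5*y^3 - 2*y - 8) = 11*y^5 - 4*y^4 - 3*y^3 + 11*y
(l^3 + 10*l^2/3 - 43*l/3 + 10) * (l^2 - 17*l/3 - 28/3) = l^5 - 7*l^4/3 - 383*l^3/9 + 541*l^2/9 + 694*l/9 - 280/3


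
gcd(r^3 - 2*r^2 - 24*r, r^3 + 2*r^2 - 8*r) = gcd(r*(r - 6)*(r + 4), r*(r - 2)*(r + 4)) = r^2 + 4*r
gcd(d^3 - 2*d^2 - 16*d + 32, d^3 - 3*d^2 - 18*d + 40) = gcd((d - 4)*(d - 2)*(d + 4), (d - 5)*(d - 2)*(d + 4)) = d^2 + 2*d - 8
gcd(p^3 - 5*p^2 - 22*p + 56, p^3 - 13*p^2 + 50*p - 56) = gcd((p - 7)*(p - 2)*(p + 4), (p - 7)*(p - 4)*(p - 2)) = p^2 - 9*p + 14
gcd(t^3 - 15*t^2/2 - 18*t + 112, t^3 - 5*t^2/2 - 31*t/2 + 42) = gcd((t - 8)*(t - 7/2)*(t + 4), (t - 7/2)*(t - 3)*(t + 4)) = t^2 + t/2 - 14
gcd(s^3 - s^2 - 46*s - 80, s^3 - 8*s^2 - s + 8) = s - 8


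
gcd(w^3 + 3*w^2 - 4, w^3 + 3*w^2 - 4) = w^3 + 3*w^2 - 4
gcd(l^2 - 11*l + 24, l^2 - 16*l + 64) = l - 8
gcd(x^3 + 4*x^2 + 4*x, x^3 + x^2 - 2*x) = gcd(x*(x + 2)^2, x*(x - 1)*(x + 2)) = x^2 + 2*x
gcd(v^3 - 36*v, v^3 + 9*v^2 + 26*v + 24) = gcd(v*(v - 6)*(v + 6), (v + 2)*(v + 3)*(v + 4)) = 1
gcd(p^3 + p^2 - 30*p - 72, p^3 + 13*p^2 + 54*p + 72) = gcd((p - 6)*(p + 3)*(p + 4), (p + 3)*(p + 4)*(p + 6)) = p^2 + 7*p + 12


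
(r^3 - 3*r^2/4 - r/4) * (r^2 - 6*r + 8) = r^5 - 27*r^4/4 + 49*r^3/4 - 9*r^2/2 - 2*r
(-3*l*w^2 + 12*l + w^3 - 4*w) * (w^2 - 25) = -3*l*w^4 + 87*l*w^2 - 300*l + w^5 - 29*w^3 + 100*w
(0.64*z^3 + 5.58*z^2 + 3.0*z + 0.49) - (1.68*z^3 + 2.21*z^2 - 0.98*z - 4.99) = -1.04*z^3 + 3.37*z^2 + 3.98*z + 5.48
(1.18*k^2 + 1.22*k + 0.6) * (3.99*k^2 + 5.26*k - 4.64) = 4.7082*k^4 + 11.0746*k^3 + 3.336*k^2 - 2.5048*k - 2.784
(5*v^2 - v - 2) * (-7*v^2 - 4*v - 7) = -35*v^4 - 13*v^3 - 17*v^2 + 15*v + 14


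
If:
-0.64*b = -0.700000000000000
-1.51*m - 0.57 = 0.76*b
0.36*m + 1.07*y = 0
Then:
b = 1.09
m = -0.93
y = 0.31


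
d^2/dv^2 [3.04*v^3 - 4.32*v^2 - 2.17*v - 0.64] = 18.24*v - 8.64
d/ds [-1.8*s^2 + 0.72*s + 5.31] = 0.72 - 3.6*s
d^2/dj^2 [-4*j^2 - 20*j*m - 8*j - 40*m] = -8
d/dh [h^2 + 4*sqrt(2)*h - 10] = 2*h + 4*sqrt(2)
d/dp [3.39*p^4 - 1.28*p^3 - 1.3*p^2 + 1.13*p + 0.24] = 13.56*p^3 - 3.84*p^2 - 2.6*p + 1.13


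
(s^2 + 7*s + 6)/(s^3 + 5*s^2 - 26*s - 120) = (s + 1)/(s^2 - s - 20)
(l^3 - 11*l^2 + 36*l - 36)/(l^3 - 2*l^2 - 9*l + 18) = (l - 6)/(l + 3)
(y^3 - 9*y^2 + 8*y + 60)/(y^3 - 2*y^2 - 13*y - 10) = (y - 6)/(y + 1)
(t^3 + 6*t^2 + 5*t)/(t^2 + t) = t + 5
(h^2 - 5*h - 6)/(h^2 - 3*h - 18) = (h + 1)/(h + 3)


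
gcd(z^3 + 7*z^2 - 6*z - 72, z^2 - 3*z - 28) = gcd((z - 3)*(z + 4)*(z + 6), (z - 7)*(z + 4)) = z + 4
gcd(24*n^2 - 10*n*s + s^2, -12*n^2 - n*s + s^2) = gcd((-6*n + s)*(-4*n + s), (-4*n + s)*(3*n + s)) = -4*n + s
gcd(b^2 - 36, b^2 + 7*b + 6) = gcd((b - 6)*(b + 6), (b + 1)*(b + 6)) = b + 6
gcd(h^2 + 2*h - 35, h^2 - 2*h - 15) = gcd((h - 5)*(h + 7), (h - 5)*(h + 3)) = h - 5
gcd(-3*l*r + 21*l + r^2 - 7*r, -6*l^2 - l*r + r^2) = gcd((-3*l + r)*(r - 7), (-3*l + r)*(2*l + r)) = -3*l + r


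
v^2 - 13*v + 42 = (v - 7)*(v - 6)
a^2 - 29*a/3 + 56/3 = (a - 7)*(a - 8/3)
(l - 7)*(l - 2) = l^2 - 9*l + 14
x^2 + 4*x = x*(x + 4)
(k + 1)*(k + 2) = k^2 + 3*k + 2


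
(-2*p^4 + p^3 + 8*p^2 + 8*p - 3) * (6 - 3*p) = 6*p^5 - 15*p^4 - 18*p^3 + 24*p^2 + 57*p - 18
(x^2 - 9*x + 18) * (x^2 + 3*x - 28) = x^4 - 6*x^3 - 37*x^2 + 306*x - 504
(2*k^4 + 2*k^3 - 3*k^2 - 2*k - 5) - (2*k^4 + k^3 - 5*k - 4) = k^3 - 3*k^2 + 3*k - 1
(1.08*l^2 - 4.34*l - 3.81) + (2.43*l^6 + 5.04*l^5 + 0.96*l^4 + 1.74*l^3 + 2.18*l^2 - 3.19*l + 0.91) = 2.43*l^6 + 5.04*l^5 + 0.96*l^4 + 1.74*l^3 + 3.26*l^2 - 7.53*l - 2.9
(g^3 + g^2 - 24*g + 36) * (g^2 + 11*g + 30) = g^5 + 12*g^4 + 17*g^3 - 198*g^2 - 324*g + 1080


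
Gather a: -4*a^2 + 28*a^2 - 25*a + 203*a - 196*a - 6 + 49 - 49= 24*a^2 - 18*a - 6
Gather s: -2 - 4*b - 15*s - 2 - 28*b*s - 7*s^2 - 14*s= -4*b - 7*s^2 + s*(-28*b - 29) - 4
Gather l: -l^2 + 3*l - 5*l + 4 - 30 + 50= -l^2 - 2*l + 24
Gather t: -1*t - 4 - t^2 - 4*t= -t^2 - 5*t - 4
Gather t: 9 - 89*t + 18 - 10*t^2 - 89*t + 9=-10*t^2 - 178*t + 36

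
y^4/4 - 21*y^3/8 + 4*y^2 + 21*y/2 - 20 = (y/4 + 1/2)*(y - 8)*(y - 5/2)*(y - 2)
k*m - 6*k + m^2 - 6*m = (k + m)*(m - 6)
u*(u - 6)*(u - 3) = u^3 - 9*u^2 + 18*u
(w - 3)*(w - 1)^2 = w^3 - 5*w^2 + 7*w - 3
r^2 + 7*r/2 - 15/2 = (r - 3/2)*(r + 5)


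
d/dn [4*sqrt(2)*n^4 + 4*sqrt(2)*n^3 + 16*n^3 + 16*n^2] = 4*n*(4*sqrt(2)*n^2 + 3*sqrt(2)*n + 12*n + 8)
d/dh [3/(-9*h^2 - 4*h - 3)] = 6*(9*h + 2)/(9*h^2 + 4*h + 3)^2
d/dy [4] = 0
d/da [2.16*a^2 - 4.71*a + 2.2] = 4.32*a - 4.71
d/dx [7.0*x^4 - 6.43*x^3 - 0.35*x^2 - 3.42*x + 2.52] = 28.0*x^3 - 19.29*x^2 - 0.7*x - 3.42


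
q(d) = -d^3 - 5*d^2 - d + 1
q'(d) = -3*d^2 - 10*d - 1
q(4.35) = -180.28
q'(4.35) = -101.27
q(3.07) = -78.13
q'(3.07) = -59.97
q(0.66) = -2.13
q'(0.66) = -8.91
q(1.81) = -23.12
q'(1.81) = -28.93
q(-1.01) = -2.06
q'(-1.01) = 6.04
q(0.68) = -2.31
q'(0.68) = -9.19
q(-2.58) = -12.53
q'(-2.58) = 4.83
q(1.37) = -12.33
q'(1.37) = -20.33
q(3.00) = -74.00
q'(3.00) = -58.00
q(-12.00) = 1021.00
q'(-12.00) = -313.00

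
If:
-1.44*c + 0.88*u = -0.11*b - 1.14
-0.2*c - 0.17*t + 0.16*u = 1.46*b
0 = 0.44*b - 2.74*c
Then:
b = 7.25827814569536*u + 9.40276941601445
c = 1.16556291390728*u + 1.50993377483444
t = -62.7658745617452*u - 82.5295888373411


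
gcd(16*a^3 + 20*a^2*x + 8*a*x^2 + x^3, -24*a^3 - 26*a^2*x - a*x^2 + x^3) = 4*a + x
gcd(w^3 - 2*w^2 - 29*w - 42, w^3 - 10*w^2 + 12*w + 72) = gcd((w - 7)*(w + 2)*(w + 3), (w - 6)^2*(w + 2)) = w + 2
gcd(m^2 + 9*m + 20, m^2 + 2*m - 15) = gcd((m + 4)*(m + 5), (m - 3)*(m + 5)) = m + 5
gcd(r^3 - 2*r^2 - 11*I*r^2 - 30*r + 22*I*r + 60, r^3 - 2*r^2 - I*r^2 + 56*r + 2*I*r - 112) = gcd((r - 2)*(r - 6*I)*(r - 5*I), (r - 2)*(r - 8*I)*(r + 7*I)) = r - 2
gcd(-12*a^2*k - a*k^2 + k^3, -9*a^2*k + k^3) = 3*a*k + k^2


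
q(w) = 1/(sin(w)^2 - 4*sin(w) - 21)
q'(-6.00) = 0.01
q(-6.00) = -0.05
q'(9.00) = -0.00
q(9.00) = -0.04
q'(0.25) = 0.01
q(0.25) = -0.05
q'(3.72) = -0.01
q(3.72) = -0.05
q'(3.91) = -0.01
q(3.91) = -0.06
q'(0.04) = 0.01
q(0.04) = -0.05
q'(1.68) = -0.00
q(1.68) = -0.04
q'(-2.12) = -0.01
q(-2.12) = -0.06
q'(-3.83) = -0.00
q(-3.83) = -0.04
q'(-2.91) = -0.01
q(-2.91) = -0.05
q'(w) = (-2*sin(w)*cos(w) + 4*cos(w))/(sin(w)^2 - 4*sin(w) - 21)^2 = 2*(2 - sin(w))*cos(w)/((sin(w) - 7)^2*(sin(w) + 3)^2)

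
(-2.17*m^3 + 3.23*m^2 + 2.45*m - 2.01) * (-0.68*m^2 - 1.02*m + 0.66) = 1.4756*m^5 + 0.0169999999999999*m^4 - 6.3928*m^3 + 0.9996*m^2 + 3.6672*m - 1.3266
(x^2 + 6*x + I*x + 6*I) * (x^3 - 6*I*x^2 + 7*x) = x^5 + 6*x^4 - 5*I*x^4 + 13*x^3 - 30*I*x^3 + 78*x^2 + 7*I*x^2 + 42*I*x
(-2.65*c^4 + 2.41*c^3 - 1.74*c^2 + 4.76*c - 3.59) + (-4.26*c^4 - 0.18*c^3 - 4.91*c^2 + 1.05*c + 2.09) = -6.91*c^4 + 2.23*c^3 - 6.65*c^2 + 5.81*c - 1.5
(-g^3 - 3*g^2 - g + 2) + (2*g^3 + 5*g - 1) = g^3 - 3*g^2 + 4*g + 1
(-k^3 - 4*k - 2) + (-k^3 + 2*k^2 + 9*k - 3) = -2*k^3 + 2*k^2 + 5*k - 5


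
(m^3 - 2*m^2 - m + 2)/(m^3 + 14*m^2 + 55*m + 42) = (m^2 - 3*m + 2)/(m^2 + 13*m + 42)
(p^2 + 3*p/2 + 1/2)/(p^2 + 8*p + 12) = (2*p^2 + 3*p + 1)/(2*(p^2 + 8*p + 12))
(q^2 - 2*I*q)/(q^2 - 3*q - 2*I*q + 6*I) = q/(q - 3)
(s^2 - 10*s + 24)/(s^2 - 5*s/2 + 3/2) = 2*(s^2 - 10*s + 24)/(2*s^2 - 5*s + 3)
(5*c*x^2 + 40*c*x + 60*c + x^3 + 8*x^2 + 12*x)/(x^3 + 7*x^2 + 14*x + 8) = (5*c*x + 30*c + x^2 + 6*x)/(x^2 + 5*x + 4)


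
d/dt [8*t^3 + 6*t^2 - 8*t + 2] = 24*t^2 + 12*t - 8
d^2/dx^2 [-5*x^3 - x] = -30*x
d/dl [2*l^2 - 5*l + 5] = 4*l - 5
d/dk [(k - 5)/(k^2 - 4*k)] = (-k^2 + 10*k - 20)/(k^2*(k^2 - 8*k + 16))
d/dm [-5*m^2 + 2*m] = 2 - 10*m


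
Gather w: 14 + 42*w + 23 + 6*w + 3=48*w + 40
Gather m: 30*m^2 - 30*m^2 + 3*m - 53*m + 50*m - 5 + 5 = 0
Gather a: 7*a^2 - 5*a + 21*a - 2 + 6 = 7*a^2 + 16*a + 4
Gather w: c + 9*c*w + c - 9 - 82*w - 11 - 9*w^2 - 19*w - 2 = 2*c - 9*w^2 + w*(9*c - 101) - 22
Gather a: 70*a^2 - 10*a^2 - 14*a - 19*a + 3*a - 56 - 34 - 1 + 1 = 60*a^2 - 30*a - 90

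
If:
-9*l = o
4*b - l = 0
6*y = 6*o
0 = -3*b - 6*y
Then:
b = 0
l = 0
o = 0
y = 0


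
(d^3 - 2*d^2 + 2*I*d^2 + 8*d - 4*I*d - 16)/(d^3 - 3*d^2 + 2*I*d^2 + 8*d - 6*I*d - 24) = (d - 2)/(d - 3)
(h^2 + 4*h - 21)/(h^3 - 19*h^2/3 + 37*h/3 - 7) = 3*(h + 7)/(3*h^2 - 10*h + 7)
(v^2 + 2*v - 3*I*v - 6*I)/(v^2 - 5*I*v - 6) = (v + 2)/(v - 2*I)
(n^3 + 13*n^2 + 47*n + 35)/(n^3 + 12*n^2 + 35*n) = (n + 1)/n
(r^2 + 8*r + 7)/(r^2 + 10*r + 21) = (r + 1)/(r + 3)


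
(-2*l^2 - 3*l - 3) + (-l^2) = -3*l^2 - 3*l - 3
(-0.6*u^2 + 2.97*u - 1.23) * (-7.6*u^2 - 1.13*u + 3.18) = 4.56*u^4 - 21.894*u^3 + 4.0839*u^2 + 10.8345*u - 3.9114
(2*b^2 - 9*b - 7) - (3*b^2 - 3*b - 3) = -b^2 - 6*b - 4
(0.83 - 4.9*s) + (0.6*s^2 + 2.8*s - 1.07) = 0.6*s^2 - 2.1*s - 0.24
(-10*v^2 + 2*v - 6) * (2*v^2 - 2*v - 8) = -20*v^4 + 24*v^3 + 64*v^2 - 4*v + 48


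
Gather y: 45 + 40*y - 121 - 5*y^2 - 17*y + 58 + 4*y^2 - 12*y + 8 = -y^2 + 11*y - 10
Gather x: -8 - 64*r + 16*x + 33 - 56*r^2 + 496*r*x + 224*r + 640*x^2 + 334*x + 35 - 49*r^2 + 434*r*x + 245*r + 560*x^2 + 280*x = -105*r^2 + 405*r + 1200*x^2 + x*(930*r + 630) + 60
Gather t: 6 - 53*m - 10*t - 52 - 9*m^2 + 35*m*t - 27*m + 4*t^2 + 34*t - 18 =-9*m^2 - 80*m + 4*t^2 + t*(35*m + 24) - 64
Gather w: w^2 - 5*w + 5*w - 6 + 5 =w^2 - 1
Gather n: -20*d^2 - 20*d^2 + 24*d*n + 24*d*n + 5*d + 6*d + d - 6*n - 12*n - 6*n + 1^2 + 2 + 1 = -40*d^2 + 12*d + n*(48*d - 24) + 4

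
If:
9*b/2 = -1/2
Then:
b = -1/9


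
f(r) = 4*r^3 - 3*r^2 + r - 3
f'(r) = 12*r^2 - 6*r + 1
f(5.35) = 529.00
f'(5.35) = 312.37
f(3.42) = 125.34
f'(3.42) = 120.84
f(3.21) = 101.60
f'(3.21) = 105.39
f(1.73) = 10.46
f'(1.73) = 26.53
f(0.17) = -2.90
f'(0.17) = 0.33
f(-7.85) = -2130.66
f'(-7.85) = 787.57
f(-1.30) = -18.16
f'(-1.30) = 29.08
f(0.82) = -1.99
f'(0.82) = 4.15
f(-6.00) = -981.00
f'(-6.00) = 469.00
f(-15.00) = -14193.00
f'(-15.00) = 2791.00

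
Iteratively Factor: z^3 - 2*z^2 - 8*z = (z)*(z^2 - 2*z - 8) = z*(z + 2)*(z - 4)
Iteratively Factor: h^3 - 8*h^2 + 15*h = (h - 3)*(h^2 - 5*h) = h*(h - 3)*(h - 5)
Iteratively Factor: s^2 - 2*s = (s - 2)*(s)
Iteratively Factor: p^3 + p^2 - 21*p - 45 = (p + 3)*(p^2 - 2*p - 15) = (p - 5)*(p + 3)*(p + 3)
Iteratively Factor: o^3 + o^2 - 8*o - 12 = (o + 2)*(o^2 - o - 6) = (o - 3)*(o + 2)*(o + 2)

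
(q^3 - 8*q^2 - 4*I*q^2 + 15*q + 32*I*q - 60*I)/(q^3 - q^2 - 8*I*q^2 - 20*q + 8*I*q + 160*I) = (q^2 + q*(-3 - 4*I) + 12*I)/(q^2 + q*(4 - 8*I) - 32*I)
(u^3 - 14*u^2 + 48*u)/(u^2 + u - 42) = u*(u - 8)/(u + 7)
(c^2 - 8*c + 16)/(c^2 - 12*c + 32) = (c - 4)/(c - 8)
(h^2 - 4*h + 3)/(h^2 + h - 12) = (h - 1)/(h + 4)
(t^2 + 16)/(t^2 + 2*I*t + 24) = (t + 4*I)/(t + 6*I)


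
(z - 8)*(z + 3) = z^2 - 5*z - 24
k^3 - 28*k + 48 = (k - 4)*(k - 2)*(k + 6)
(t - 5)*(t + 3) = t^2 - 2*t - 15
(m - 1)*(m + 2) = m^2 + m - 2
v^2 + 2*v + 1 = (v + 1)^2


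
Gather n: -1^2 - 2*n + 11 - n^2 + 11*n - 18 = -n^2 + 9*n - 8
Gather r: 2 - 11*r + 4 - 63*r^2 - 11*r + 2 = -63*r^2 - 22*r + 8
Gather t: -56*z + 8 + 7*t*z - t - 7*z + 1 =t*(7*z - 1) - 63*z + 9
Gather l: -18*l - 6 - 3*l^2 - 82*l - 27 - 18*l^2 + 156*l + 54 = -21*l^2 + 56*l + 21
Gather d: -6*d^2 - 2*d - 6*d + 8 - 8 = -6*d^2 - 8*d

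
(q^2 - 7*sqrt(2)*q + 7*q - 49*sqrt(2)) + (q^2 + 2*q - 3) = 2*q^2 - 7*sqrt(2)*q + 9*q - 49*sqrt(2) - 3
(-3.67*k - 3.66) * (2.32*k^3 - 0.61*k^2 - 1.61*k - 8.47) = -8.5144*k^4 - 6.2525*k^3 + 8.1413*k^2 + 36.9775*k + 31.0002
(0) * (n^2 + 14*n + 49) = 0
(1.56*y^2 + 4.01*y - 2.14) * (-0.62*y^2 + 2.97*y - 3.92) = -0.9672*y^4 + 2.147*y^3 + 7.1213*y^2 - 22.075*y + 8.3888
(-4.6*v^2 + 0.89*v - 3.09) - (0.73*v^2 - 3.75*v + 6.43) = -5.33*v^2 + 4.64*v - 9.52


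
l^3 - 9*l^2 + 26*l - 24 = (l - 4)*(l - 3)*(l - 2)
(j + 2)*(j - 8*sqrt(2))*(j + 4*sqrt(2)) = j^3 - 4*sqrt(2)*j^2 + 2*j^2 - 64*j - 8*sqrt(2)*j - 128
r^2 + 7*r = r*(r + 7)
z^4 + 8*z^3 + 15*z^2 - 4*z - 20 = (z - 1)*(z + 2)^2*(z + 5)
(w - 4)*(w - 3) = w^2 - 7*w + 12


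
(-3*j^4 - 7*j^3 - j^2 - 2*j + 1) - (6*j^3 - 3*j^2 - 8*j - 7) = -3*j^4 - 13*j^3 + 2*j^2 + 6*j + 8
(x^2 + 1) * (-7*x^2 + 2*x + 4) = -7*x^4 + 2*x^3 - 3*x^2 + 2*x + 4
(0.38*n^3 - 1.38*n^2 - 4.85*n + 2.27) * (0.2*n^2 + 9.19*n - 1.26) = 0.076*n^5 + 3.2162*n^4 - 14.131*n^3 - 42.3787*n^2 + 26.9723*n - 2.8602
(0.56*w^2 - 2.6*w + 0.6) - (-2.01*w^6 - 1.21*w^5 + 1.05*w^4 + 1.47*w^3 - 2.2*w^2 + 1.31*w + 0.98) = 2.01*w^6 + 1.21*w^5 - 1.05*w^4 - 1.47*w^3 + 2.76*w^2 - 3.91*w - 0.38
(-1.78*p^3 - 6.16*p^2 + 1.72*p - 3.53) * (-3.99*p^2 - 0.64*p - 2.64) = 7.1022*p^5 + 25.7176*p^4 + 1.7788*p^3 + 29.2463*p^2 - 2.2816*p + 9.3192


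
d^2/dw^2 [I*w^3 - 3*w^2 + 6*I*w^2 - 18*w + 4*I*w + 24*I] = 6*I*w - 6 + 12*I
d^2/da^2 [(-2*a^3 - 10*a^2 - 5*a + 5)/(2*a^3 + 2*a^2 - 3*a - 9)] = 8*(-8*a^6 - 24*a^5 - 84*a^4 - 316*a^3 - 318*a^2 - 144*a - 135)/(8*a^9 + 24*a^8 - 12*a^7 - 172*a^6 - 198*a^5 + 270*a^4 + 783*a^3 + 243*a^2 - 729*a - 729)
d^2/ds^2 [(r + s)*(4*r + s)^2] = 18*r + 6*s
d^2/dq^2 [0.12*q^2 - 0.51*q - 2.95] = 0.240000000000000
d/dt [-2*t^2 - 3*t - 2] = -4*t - 3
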